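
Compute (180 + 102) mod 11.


180 + 102 = 282
282 mod 11 = 7


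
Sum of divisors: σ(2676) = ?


Divisors of 2676: 1, 2, 3, 4, 6, 12, 223, 446, 669, 892, 1338, 2676
Sum = 1 + 2 + 3 + 4 + 6 + 12 + 223 + 446 + 669 + 892 + 1338 + 2676 = 6272

σ(2676) = 6272


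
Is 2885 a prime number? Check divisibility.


2885 / 5 = 577 (exact division)
2885 is NOT prime.

No, 2885 is not prime


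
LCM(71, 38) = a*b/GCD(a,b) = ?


GCD(71, 38) = 1
LCM = 71*38/1 = 2698/1 = 2698

LCM = 2698


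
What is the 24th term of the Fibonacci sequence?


Sequence: 1, 1, 2, 3, 5, 8, 13, 21, 34, 55, 89, 144, 233, 377, 610, 987, 1597, 2584, 4181, 6765, 10946, 17711, 28657, 46368
F(24) = 46368


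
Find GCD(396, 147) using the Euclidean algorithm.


396 = 2 * 147 + 102
147 = 1 * 102 + 45
102 = 2 * 45 + 12
45 = 3 * 12 + 9
12 = 1 * 9 + 3
9 = 3 * 3 + 0
GCD = 3


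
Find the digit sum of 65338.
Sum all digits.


6 + 5 + 3 + 3 + 8 = 25


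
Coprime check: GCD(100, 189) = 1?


Euclidean algorithm:
189 = 1 * 100 + 89
100 = 1 * 89 + 11
89 = 8 * 11 + 1
11 = 11 * 1 + 0
GCD(100, 189) = 1

Yes, coprime (GCD = 1)


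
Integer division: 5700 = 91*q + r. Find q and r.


5700 = 91 * 62 + 58
Check: 5642 + 58 = 5700

q = 62, r = 58


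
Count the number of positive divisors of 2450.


2450 = 2^1 × 5^2 × 7^2
d(2450) = (1+1) × (2+1) × (2+1) = 18

18 divisors


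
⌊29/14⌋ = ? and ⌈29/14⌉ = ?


29/14 = 2.0714
floor = 2
ceil = 3

floor = 2, ceil = 3


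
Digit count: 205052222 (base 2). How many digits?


205052222 in base 2 = 1100001110001101100100111110
Number of digits = 28

28 digits (base 2)


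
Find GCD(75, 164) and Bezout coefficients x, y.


Tabular extended Euclidean (each row: r = 75*s + 164*t):
r=75, s=1, t=0
r=164, s=0, t=1
q=0: r=75, s=1, t=0   [75*(1) + 164*(0) = 75]
q=2: r=14, s=-2, t=1   [75*(-2) + 164*(1) = 14]
q=5: r=5, s=11, t=-5   [75*(11) + 164*(-5) = 5]
q=2: r=4, s=-24, t=11   [75*(-24) + 164*(11) = 4]
q=1: r=1, s=35, t=-16   [75*(35) + 164*(-16) = 1]
q=4: r=0, s=-164, t=75   [75*(-164) + 164*(75) = 0]
GCD = 1; from the row with r=1: x=35, y=-16
Check: 75*(35) + 164*(-16) = 2625 - 2624 = 1

GCD = 1, x = 35, y = -16


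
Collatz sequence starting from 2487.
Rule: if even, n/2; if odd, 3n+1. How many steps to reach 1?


2487 → 7462 → 3731 → 11194 → 5597 → 16792 → 8396 → 4198 → 2099 → 6298 → 3149 → 9448 → 4724 → 2362 → 1181 → 3544 → 1772 → 886 → 443 → 1330 → 665 → 1996 → 998 → 499 → 1498 → 749 → 2248 → 1124 → 562 → 281 → 844 → 422 → 211 → 634 → 317 → 952 → 476 → 238 → 119 → 358 → 179 → 538 → 269 → 808 → 404 → 202 → 101 → 304 → 152 → 76 → 38 → 19 → 58 → 29 → 88 → 44 → 22 → 11 → 34 → 17 → 52 → 26 → 13 → 40 → 20 → 10 → 5 → 16 → 8 → 4 → 2 → 1
Total steps = 71

71 steps


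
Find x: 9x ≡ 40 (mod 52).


GCD(9, 52) = 1, unique solution
a^(-1) mod 52 = 29
x = 29 * 40 mod 52 = 16

x ≡ 16 (mod 52)


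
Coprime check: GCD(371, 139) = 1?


Euclidean algorithm:
371 = 2 * 139 + 93
139 = 1 * 93 + 46
93 = 2 * 46 + 1
46 = 46 * 1 + 0
GCD(371, 139) = 1

Yes, coprime (GCD = 1)


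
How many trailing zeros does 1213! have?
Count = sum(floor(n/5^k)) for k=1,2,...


floor(1213/5) = 242
floor(1213/25) = 48
floor(1213/125) = 9
floor(1213/625) = 1
Total = 300

300 trailing zeros


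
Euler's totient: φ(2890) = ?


2890 = 2 × 5 × 17^2
Prime factors: 2, 5, 17
φ(2890) = 2890 × (1-1/2) × (1-1/5) × (1-1/17)
= 2890 × 1/2 × 4/5 × 16/17 = 1088

φ(2890) = 1088


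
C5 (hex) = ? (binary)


C5 (base 16) = 197 (decimal)
197 (decimal) = 11000101 (base 2)


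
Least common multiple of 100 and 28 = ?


GCD(100, 28) = 4
LCM = 100*28/4 = 2800/4 = 700

LCM = 700


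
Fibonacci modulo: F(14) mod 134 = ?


F(k) mod 134 for k=1..14:
1, 1, 2, 3, 5, 8, 13, 21, 34, 55, 89, 10, 99, 109
F(14) mod 134 = 109


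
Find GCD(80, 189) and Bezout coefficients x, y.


Tabular extended Euclidean (each row: r = 80*s + 189*t):
r=80, s=1, t=0
r=189, s=0, t=1
q=0: r=80, s=1, t=0   [80*(1) + 189*(0) = 80]
q=2: r=29, s=-2, t=1   [80*(-2) + 189*(1) = 29]
q=2: r=22, s=5, t=-2   [80*(5) + 189*(-2) = 22]
q=1: r=7, s=-7, t=3   [80*(-7) + 189*(3) = 7]
q=3: r=1, s=26, t=-11   [80*(26) + 189*(-11) = 1]
q=7: r=0, s=-189, t=80   [80*(-189) + 189*(80) = 0]
GCD = 1; from the row with r=1: x=26, y=-11
Check: 80*(26) + 189*(-11) = 2080 - 2079 = 1

GCD = 1, x = 26, y = -11


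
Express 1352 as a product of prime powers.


1352 / 2 = 676
676 / 2 = 338
338 / 2 = 169
169 / 13 = 13
13 / 13 = 1
1352 = 2^3 × 13^2


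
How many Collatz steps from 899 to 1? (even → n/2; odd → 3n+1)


899 → 2698 → 1349 → 4048 → 2024 → 1012 → 506 → 253 → 760 → 380 → 190 → 95 → 286 → 143 → 430 → 215 → 646 → 323 → 970 → 485 → 1456 → 728 → 364 → 182 → 91 → 274 → 137 → 412 → 206 → 103 → 310 → 155 → 466 → 233 → 700 → 350 → 175 → 526 → 263 → 790 → 395 → 1186 → 593 → 1780 → 890 → 445 → 1336 → 668 → 334 → 167 → 502 → 251 → 754 → 377 → 1132 → 566 → 283 → 850 → 425 → 1276 → 638 → 319 → 958 → 479 → 1438 → 719 → 2158 → 1079 → 3238 → 1619 → 4858 → 2429 → 7288 → 3644 → 1822 → 911 → 2734 → 1367 → 4102 → 2051 → 6154 → 3077 → 9232 → 4616 → 2308 → 1154 → 577 → 1732 → 866 → 433 → 1300 → 650 → 325 → 976 → 488 → 244 → 122 → 61 → 184 → 92 → 46 → 23 → 70 → 35 → 106 → 53 → 160 → 80 → 40 → 20 → 10 → 5 → 16 → 8 → 4 → 2 → 1
Total steps = 116

116 steps


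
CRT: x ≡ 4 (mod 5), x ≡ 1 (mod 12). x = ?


M = 5*12 = 60
M1 = M/5 = 12, M2 = M/12 = 5
M1^(-1) mod 5 = 3, M2^(-1) mod 12 = 5
x = 4*12*3 + 1*5*5 = 169
169 mod 60 = 49
Check: 49 mod 5 = 4 ✓, 49 mod 12 = 1 ✓

x ≡ 49 (mod 60)


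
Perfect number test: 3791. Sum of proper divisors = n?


Proper divisors of 3791: 1, 17, 223
Sum = 1 + 17 + 223 = 241

No, 3791 is not perfect (241 ≠ 3791)


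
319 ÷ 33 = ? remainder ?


319 = 33 * 9 + 22
Check: 297 + 22 = 319

q = 9, r = 22


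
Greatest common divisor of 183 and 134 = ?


183 = 1 * 134 + 49
134 = 2 * 49 + 36
49 = 1 * 36 + 13
36 = 2 * 13 + 10
13 = 1 * 10 + 3
10 = 3 * 3 + 1
3 = 3 * 1 + 0
GCD = 1


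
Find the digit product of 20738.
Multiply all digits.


2 × 0 × 7 × 3 × 8 = 0


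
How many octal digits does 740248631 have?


740248631 in base 8 = 5407646067
Number of digits = 10

10 digits (base 8)


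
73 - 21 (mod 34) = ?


73 - 21 = 52
52 mod 34 = 18


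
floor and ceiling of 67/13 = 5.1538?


67/13 = 5.1538
floor = 5
ceil = 6

floor = 5, ceil = 6


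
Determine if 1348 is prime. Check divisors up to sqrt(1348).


1348 / 2 = 674 (exact division)
1348 is NOT prime.

No, 1348 is not prime


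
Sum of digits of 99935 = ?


9 + 9 + 9 + 3 + 5 = 35


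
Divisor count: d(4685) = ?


4685 = 5^1 × 937^1
d(4685) = (1+1) × (1+1) = 4

4 divisors


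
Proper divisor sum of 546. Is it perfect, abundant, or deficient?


Proper divisors: 1, 2, 3, 6, 7, 13, 14, 21, 26, 39, 42, 78, 91, 182, 273
Sum = 1 + 2 + 3 + 6 + 7 + 13 + 14 + 21 + 26 + 39 + 42 + 78 + 91 + 182 + 273 = 798
798 > 546 → abundant

s(546) = 798 (abundant)


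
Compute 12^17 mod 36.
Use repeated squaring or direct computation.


12^1 mod 36 = 12
12^2 mod 36 = 0
12^3 mod 36 = 0
12^4 mod 36 = 0
12^5 mod 36 = 0
12^6 mod 36 = 0
12^7 mod 36 = 0
12^8 mod 36 = 0
12^9 mod 36 = 0
12^10 mod 36 = 0
12^11 mod 36 = 0
12^12 mod 36 = 0
12^13 mod 36 = 0
12^14 mod 36 = 0
12^15 mod 36 = 0
12^16 mod 36 = 0
12^17 mod 36 = 0


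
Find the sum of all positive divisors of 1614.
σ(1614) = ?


Divisors of 1614: 1, 2, 3, 6, 269, 538, 807, 1614
Sum = 1 + 2 + 3 + 6 + 269 + 538 + 807 + 1614 = 3240

σ(1614) = 3240


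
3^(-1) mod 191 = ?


Use the extended Euclidean algorithm on (191, 3); each row r = 191*s + 3*t:
r=191, s=1, t=0
r=3, s=0, t=1
q=63: r=2, s=1, t=-63   [191*(1) + 3*(-63) = 2]
q=1: r=1, s=-1, t=64   [191*(-1) + 3*(64) = 1]
q=2: r=0, s=3, t=-191   [191*(3) + 3*(-191) = 0]
GCD = 1 with t = 64, so 3*(64) ≡ 1 (mod 191)
Inverse = 64 mod 191 = 64
Check: 3 * 64 = 192 ≡ 1 (mod 191)

3^(-1) ≡ 64 (mod 191)


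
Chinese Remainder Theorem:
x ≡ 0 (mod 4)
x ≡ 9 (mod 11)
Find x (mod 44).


M = 4*11 = 44
M1 = M/4 = 11, M2 = M/11 = 4
M1^(-1) mod 4 = 3, M2^(-1) mod 11 = 3
x = 0*11*3 + 9*4*3 = 108
108 mod 44 = 20
Check: 20 mod 4 = 0 ✓, 20 mod 11 = 9 ✓

x ≡ 20 (mod 44)


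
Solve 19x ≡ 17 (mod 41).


GCD(19, 41) = 1, unique solution
a^(-1) mod 41 = 13
x = 13 * 17 mod 41 = 16

x ≡ 16 (mod 41)


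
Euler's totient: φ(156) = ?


156 = 2^2 × 3 × 13
Prime factors: 2, 3, 13
φ(156) = 156 × (1-1/2) × (1-1/3) × (1-1/13)
= 156 × 1/2 × 2/3 × 12/13 = 48

φ(156) = 48


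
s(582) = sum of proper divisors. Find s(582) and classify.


Proper divisors: 1, 2, 3, 6, 97, 194, 291
Sum = 1 + 2 + 3 + 6 + 97 + 194 + 291 = 594
594 > 582 → abundant

s(582) = 594 (abundant)


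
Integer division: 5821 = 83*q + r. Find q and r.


5821 = 83 * 70 + 11
Check: 5810 + 11 = 5821

q = 70, r = 11


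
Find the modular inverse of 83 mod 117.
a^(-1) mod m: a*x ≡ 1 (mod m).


Use the extended Euclidean algorithm on (117, 83); each row r = 117*s + 83*t:
r=117, s=1, t=0
r=83, s=0, t=1
q=1: r=34, s=1, t=-1   [117*(1) + 83*(-1) = 34]
q=2: r=15, s=-2, t=3   [117*(-2) + 83*(3) = 15]
q=2: r=4, s=5, t=-7   [117*(5) + 83*(-7) = 4]
q=3: r=3, s=-17, t=24   [117*(-17) + 83*(24) = 3]
q=1: r=1, s=22, t=-31   [117*(22) + 83*(-31) = 1]
q=3: r=0, s=-83, t=117   [117*(-83) + 83*(117) = 0]
GCD = 1 with t = -31, so 83*(-31) ≡ 1 (mod 117)
Inverse = -31 mod 117 = 86
Check: 83 * 86 = 7138 ≡ 1 (mod 117)

83^(-1) ≡ 86 (mod 117)


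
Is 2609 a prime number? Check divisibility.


Check divisors up to sqrt(2609) = 51.0784
No divisors found.
2609 is prime.

Yes, 2609 is prime


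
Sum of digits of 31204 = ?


3 + 1 + 2 + 0 + 4 = 10


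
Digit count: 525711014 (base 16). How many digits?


525711014 in base 16 = 1F55B6A6
Number of digits = 8

8 digits (base 16)


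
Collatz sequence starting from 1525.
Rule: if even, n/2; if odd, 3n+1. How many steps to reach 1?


1525 → 4576 → 2288 → 1144 → 572 → 286 → 143 → 430 → 215 → 646 → 323 → 970 → 485 → 1456 → 728 → 364 → 182 → 91 → 274 → 137 → 412 → 206 → 103 → 310 → 155 → 466 → 233 → 700 → 350 → 175 → 526 → 263 → 790 → 395 → 1186 → 593 → 1780 → 890 → 445 → 1336 → 668 → 334 → 167 → 502 → 251 → 754 → 377 → 1132 → 566 → 283 → 850 → 425 → 1276 → 638 → 319 → 958 → 479 → 1438 → 719 → 2158 → 1079 → 3238 → 1619 → 4858 → 2429 → 7288 → 3644 → 1822 → 911 → 2734 → 1367 → 4102 → 2051 → 6154 → 3077 → 9232 → 4616 → 2308 → 1154 → 577 → 1732 → 866 → 433 → 1300 → 650 → 325 → 976 → 488 → 244 → 122 → 61 → 184 → 92 → 46 → 23 → 70 → 35 → 106 → 53 → 160 → 80 → 40 → 20 → 10 → 5 → 16 → 8 → 4 → 2 → 1
Total steps = 109

109 steps


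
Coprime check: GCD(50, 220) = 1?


Euclidean algorithm:
220 = 4 * 50 + 20
50 = 2 * 20 + 10
20 = 2 * 10 + 0
GCD(50, 220) = 10

No, not coprime (GCD = 10)


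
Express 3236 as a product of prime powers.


3236 / 2 = 1618
1618 / 2 = 809
809 / 809 = 1
3236 = 2^2 × 809


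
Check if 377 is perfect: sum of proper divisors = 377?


Proper divisors of 377: 1, 13, 29
Sum = 1 + 13 + 29 = 43

No, 377 is not perfect (43 ≠ 377)


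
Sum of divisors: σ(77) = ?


Divisors of 77: 1, 7, 11, 77
Sum = 1 + 7 + 11 + 77 = 96

σ(77) = 96


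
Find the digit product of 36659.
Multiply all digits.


3 × 6 × 6 × 5 × 9 = 4860


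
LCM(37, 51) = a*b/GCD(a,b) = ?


GCD(37, 51) = 1
LCM = 37*51/1 = 1887/1 = 1887

LCM = 1887


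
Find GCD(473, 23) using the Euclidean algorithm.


473 = 20 * 23 + 13
23 = 1 * 13 + 10
13 = 1 * 10 + 3
10 = 3 * 3 + 1
3 = 3 * 1 + 0
GCD = 1


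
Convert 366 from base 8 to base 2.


366 (base 8) = 246 (decimal)
246 (decimal) = 11110110 (base 2)


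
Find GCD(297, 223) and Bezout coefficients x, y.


Tabular extended Euclidean (each row: r = 297*s + 223*t):
r=297, s=1, t=0
r=223, s=0, t=1
q=1: r=74, s=1, t=-1   [297*(1) + 223*(-1) = 74]
q=3: r=1, s=-3, t=4   [297*(-3) + 223*(4) = 1]
q=74: r=0, s=223, t=-297   [297*(223) + 223*(-297) = 0]
GCD = 1; from the row with r=1: x=-3, y=4
Check: 297*(-3) + 223*(4) = -891 + 892 = 1

GCD = 1, x = -3, y = 4


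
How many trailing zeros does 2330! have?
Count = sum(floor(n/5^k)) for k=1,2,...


floor(2330/5) = 466
floor(2330/25) = 93
floor(2330/125) = 18
floor(2330/625) = 3
Total = 580

580 trailing zeros


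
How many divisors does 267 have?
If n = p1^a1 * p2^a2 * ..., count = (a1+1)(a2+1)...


267 = 3^1 × 89^1
d(267) = (1+1) × (1+1) = 4

4 divisors


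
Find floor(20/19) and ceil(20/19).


20/19 = 1.0526
floor = 1
ceil = 2

floor = 1, ceil = 2


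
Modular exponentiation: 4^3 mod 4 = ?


4^1 mod 4 = 0
4^2 mod 4 = 0
4^3 mod 4 = 0


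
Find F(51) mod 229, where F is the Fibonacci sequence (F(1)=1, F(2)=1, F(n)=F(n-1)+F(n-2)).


F(k) mod 229 for k=1..51:
1, 1, 2, 3, 5, 8, 13, 21, 34, 55, 89, 144, 4, 148, 152, 71, 223, 65, 59, 124, 183, 78, 32, 110, 142, 23, 165, 188, 124, 83, 207, 61, 39, 100, 139, 10, 149, 159, 79, 9, 88, 97, 185, 53, 9, 62, 71, 133, 204, 108, 83
F(51) mod 229 = 83


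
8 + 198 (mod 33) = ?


8 + 198 = 206
206 mod 33 = 8


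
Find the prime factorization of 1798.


1798 / 2 = 899
899 / 29 = 31
31 / 31 = 1
1798 = 2 × 29 × 31


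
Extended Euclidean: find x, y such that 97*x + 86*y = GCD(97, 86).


Tabular extended Euclidean (each row: r = 97*s + 86*t):
r=97, s=1, t=0
r=86, s=0, t=1
q=1: r=11, s=1, t=-1   [97*(1) + 86*(-1) = 11]
q=7: r=9, s=-7, t=8   [97*(-7) + 86*(8) = 9]
q=1: r=2, s=8, t=-9   [97*(8) + 86*(-9) = 2]
q=4: r=1, s=-39, t=44   [97*(-39) + 86*(44) = 1]
q=2: r=0, s=86, t=-97   [97*(86) + 86*(-97) = 0]
GCD = 1; from the row with r=1: x=-39, y=44
Check: 97*(-39) + 86*(44) = -3783 + 3784 = 1

GCD = 1, x = -39, y = 44


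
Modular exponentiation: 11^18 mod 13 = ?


11^1 mod 13 = 11
11^2 mod 13 = 4
11^3 mod 13 = 5
11^4 mod 13 = 3
11^5 mod 13 = 7
11^6 mod 13 = 12
11^7 mod 13 = 2
11^8 mod 13 = 9
11^9 mod 13 = 8
11^10 mod 13 = 10
11^11 mod 13 = 6
11^12 mod 13 = 1
11^13 mod 13 = 11
11^14 mod 13 = 4
11^15 mod 13 = 5
11^16 mod 13 = 3
11^17 mod 13 = 7
11^18 mod 13 = 12


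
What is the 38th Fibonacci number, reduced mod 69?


F(k) mod 69 for k=1..38:
1, 1, 2, 3, 5, 8, 13, 21, 34, 55, 20, 6, 26, 32, 58, 21, 10, 31, 41, 3, 44, 47, 22, 0, 22, 22, 44, 66, 41, 38, 10, 48, 58, 37, 26, 63, 20, 14
F(38) mod 69 = 14


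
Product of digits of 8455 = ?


8 × 4 × 5 × 5 = 800


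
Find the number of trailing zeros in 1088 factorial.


floor(1088/5) = 217
floor(1088/25) = 43
floor(1088/125) = 8
floor(1088/625) = 1
Total = 269

269 trailing zeros


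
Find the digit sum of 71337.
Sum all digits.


7 + 1 + 3 + 3 + 7 = 21


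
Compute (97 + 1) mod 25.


97 + 1 = 98
98 mod 25 = 23


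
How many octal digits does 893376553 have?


893376553 in base 8 = 6517754051
Number of digits = 10

10 digits (base 8)


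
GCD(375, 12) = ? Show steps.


375 = 31 * 12 + 3
12 = 4 * 3 + 0
GCD = 3


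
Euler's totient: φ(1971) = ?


1971 = 3^3 × 73
Prime factors: 3, 73
φ(1971) = 1971 × (1-1/3) × (1-1/73)
= 1971 × 2/3 × 72/73 = 1296

φ(1971) = 1296


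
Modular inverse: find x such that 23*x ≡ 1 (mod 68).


Use the extended Euclidean algorithm on (68, 23); each row r = 68*s + 23*t:
r=68, s=1, t=0
r=23, s=0, t=1
q=2: r=22, s=1, t=-2   [68*(1) + 23*(-2) = 22]
q=1: r=1, s=-1, t=3   [68*(-1) + 23*(3) = 1]
q=22: r=0, s=23, t=-68   [68*(23) + 23*(-68) = 0]
GCD = 1 with t = 3, so 23*(3) ≡ 1 (mod 68)
Inverse = 3 mod 68 = 3
Check: 23 * 3 = 69 ≡ 1 (mod 68)

23^(-1) ≡ 3 (mod 68)


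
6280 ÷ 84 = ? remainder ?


6280 = 84 * 74 + 64
Check: 6216 + 64 = 6280

q = 74, r = 64


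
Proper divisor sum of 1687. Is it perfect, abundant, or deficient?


Proper divisors: 1, 7, 241
Sum = 1 + 7 + 241 = 249
249 < 1687 → deficient

s(1687) = 249 (deficient)


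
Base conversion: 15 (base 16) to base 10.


15 (base 16) = 21 (decimal)
21 (decimal) = 21 (base 10)


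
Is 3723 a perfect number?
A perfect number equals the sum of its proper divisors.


Proper divisors of 3723: 1, 3, 17, 51, 73, 219, 1241
Sum = 1 + 3 + 17 + 51 + 73 + 219 + 1241 = 1605

No, 3723 is not perfect (1605 ≠ 3723)


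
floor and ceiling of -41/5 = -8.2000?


-41/5 = -8.2000
floor = -9
ceil = -8

floor = -9, ceil = -8


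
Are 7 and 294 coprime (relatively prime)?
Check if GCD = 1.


Euclidean algorithm:
294 = 42 * 7 + 0
GCD(7, 294) = 7

No, not coprime (GCD = 7)


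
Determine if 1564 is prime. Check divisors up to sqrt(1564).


1564 / 2 = 782 (exact division)
1564 is NOT prime.

No, 1564 is not prime


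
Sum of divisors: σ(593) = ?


Divisors of 593: 1, 593
Sum = 1 + 593 = 594

σ(593) = 594


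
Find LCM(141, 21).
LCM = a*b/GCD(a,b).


GCD(141, 21) = 3
LCM = 141*21/3 = 2961/3 = 987

LCM = 987


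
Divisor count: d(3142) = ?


3142 = 2^1 × 1571^1
d(3142) = (1+1) × (1+1) = 4

4 divisors


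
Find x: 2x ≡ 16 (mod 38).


GCD(2, 38) = 2 divides 16
Divide: 1x ≡ 8 (mod 19)
x ≡ 8 (mod 19)


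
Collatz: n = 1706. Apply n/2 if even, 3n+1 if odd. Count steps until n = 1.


1706 → 853 → 2560 → 1280 → 640 → 320 → 160 → 80 → 40 → 20 → 10 → 5 → 16 → 8 → 4 → 2 → 1
Total steps = 16

16 steps


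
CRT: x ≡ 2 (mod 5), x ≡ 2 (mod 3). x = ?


M = 5*3 = 15
M1 = M/5 = 3, M2 = M/3 = 5
M1^(-1) mod 5 = 2, M2^(-1) mod 3 = 2
x = 2*3*2 + 2*5*2 = 32
32 mod 15 = 2
Check: 2 mod 5 = 2 ✓, 2 mod 3 = 2 ✓

x ≡ 2 (mod 15)


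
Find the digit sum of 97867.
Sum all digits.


9 + 7 + 8 + 6 + 7 = 37


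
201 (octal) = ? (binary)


201 (base 8) = 129 (decimal)
129 (decimal) = 10000001 (base 2)


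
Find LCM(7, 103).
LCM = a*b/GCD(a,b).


GCD(7, 103) = 1
LCM = 7*103/1 = 721/1 = 721

LCM = 721


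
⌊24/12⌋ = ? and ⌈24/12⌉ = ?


24/12 = 2.0000
floor = 2
ceil = 2

floor = 2, ceil = 2


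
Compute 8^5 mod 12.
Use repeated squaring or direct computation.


8^1 mod 12 = 8
8^2 mod 12 = 4
8^3 mod 12 = 8
8^4 mod 12 = 4
8^5 mod 12 = 8


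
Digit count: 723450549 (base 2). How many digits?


723450549 in base 2 = 101011000111101111101010110101
Number of digits = 30

30 digits (base 2)


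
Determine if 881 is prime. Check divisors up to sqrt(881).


Check divisors up to sqrt(881) = 29.6816
No divisors found.
881 is prime.

Yes, 881 is prime


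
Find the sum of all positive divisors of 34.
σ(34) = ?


Divisors of 34: 1, 2, 17, 34
Sum = 1 + 2 + 17 + 34 = 54

σ(34) = 54


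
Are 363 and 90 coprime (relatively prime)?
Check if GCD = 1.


Euclidean algorithm:
363 = 4 * 90 + 3
90 = 30 * 3 + 0
GCD(363, 90) = 3

No, not coprime (GCD = 3)


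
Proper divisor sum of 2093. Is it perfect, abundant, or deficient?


Proper divisors: 1, 7, 13, 23, 91, 161, 299
Sum = 1 + 7 + 13 + 23 + 91 + 161 + 299 = 595
595 < 2093 → deficient

s(2093) = 595 (deficient)


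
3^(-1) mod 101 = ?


Use the extended Euclidean algorithm on (101, 3); each row r = 101*s + 3*t:
r=101, s=1, t=0
r=3, s=0, t=1
q=33: r=2, s=1, t=-33   [101*(1) + 3*(-33) = 2]
q=1: r=1, s=-1, t=34   [101*(-1) + 3*(34) = 1]
q=2: r=0, s=3, t=-101   [101*(3) + 3*(-101) = 0]
GCD = 1 with t = 34, so 3*(34) ≡ 1 (mod 101)
Inverse = 34 mod 101 = 34
Check: 3 * 34 = 102 ≡ 1 (mod 101)

3^(-1) ≡ 34 (mod 101)


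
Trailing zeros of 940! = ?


floor(940/5) = 188
floor(940/25) = 37
floor(940/125) = 7
floor(940/625) = 1
Total = 233

233 trailing zeros


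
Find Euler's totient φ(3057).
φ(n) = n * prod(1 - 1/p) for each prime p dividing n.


3057 = 3 × 1019
Prime factors: 3, 1019
φ(3057) = 3057 × (1-1/3) × (1-1/1019)
= 3057 × 2/3 × 1018/1019 = 2036

φ(3057) = 2036


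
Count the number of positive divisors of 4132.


4132 = 2^2 × 1033^1
d(4132) = (2+1) × (1+1) = 6

6 divisors


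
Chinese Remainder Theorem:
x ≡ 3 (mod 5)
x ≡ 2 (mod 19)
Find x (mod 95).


M = 5*19 = 95
M1 = M/5 = 19, M2 = M/19 = 5
M1^(-1) mod 5 = 4, M2^(-1) mod 19 = 4
x = 3*19*4 + 2*5*4 = 268
268 mod 95 = 78
Check: 78 mod 5 = 3 ✓, 78 mod 19 = 2 ✓

x ≡ 78 (mod 95)


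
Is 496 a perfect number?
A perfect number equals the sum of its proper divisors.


Proper divisors of 496: 1, 2, 4, 8, 16, 31, 62, 124, 248
Sum = 1 + 2 + 4 + 8 + 16 + 31 + 62 + 124 + 248 = 496

Yes, 496 is perfect (496 = 496)


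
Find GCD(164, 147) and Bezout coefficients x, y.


Tabular extended Euclidean (each row: r = 164*s + 147*t):
r=164, s=1, t=0
r=147, s=0, t=1
q=1: r=17, s=1, t=-1   [164*(1) + 147*(-1) = 17]
q=8: r=11, s=-8, t=9   [164*(-8) + 147*(9) = 11]
q=1: r=6, s=9, t=-10   [164*(9) + 147*(-10) = 6]
q=1: r=5, s=-17, t=19   [164*(-17) + 147*(19) = 5]
q=1: r=1, s=26, t=-29   [164*(26) + 147*(-29) = 1]
q=5: r=0, s=-147, t=164   [164*(-147) + 147*(164) = 0]
GCD = 1; from the row with r=1: x=26, y=-29
Check: 164*(26) + 147*(-29) = 4264 - 4263 = 1

GCD = 1, x = 26, y = -29


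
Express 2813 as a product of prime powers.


2813 / 29 = 97
97 / 97 = 1
2813 = 29 × 97


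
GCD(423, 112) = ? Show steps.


423 = 3 * 112 + 87
112 = 1 * 87 + 25
87 = 3 * 25 + 12
25 = 2 * 12 + 1
12 = 12 * 1 + 0
GCD = 1


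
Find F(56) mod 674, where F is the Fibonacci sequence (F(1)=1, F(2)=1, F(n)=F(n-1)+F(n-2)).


F(k) mod 674 for k=1..56:
1, 1, 2, 3, 5, 8, 13, 21, 34, 55, 89, 144, 233, 377, 610, 313, 249, 562, 137, 25, 162, 187, 349, 536, 211, 73, 284, 357, 641, 324, 291, 615, 232, 173, 405, 578, 309, 213, 522, 61, 583, 644, 553, 523, 402, 251, 653, 230, 209, 439, 648, 413, 387, 126, 513, 639
F(56) mod 674 = 639


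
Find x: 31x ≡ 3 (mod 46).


GCD(31, 46) = 1, unique solution
a^(-1) mod 46 = 3
x = 3 * 3 mod 46 = 9

x ≡ 9 (mod 46)


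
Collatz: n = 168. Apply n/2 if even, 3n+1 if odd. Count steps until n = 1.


168 → 84 → 42 → 21 → 64 → 32 → 16 → 8 → 4 → 2 → 1
Total steps = 10

10 steps


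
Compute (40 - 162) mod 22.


40 - 162 = -122
-122 mod 22 = 10


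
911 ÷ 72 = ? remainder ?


911 = 72 * 12 + 47
Check: 864 + 47 = 911

q = 12, r = 47


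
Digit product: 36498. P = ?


3 × 6 × 4 × 9 × 8 = 5184


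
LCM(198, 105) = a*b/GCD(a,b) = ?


GCD(198, 105) = 3
LCM = 198*105/3 = 20790/3 = 6930

LCM = 6930


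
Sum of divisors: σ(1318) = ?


Divisors of 1318: 1, 2, 659, 1318
Sum = 1 + 2 + 659 + 1318 = 1980

σ(1318) = 1980


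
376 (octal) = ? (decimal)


376 (base 8) = 254 (decimal)
254 (decimal) = 254 (base 10)


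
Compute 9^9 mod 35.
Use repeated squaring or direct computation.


9^1 mod 35 = 9
9^2 mod 35 = 11
9^3 mod 35 = 29
9^4 mod 35 = 16
9^5 mod 35 = 4
9^6 mod 35 = 1
9^7 mod 35 = 9
9^8 mod 35 = 11
9^9 mod 35 = 29


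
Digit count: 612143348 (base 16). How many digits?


612143348 in base 16 = 247C90F4
Number of digits = 8

8 digits (base 16)


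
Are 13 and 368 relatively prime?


Euclidean algorithm:
368 = 28 * 13 + 4
13 = 3 * 4 + 1
4 = 4 * 1 + 0
GCD(13, 368) = 1

Yes, coprime (GCD = 1)


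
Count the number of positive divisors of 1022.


1022 = 2^1 × 7^1 × 73^1
d(1022) = (1+1) × (1+1) × (1+1) = 8

8 divisors


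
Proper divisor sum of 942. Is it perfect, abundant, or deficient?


Proper divisors: 1, 2, 3, 6, 157, 314, 471
Sum = 1 + 2 + 3 + 6 + 157 + 314 + 471 = 954
954 > 942 → abundant

s(942) = 954 (abundant)


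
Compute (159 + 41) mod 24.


159 + 41 = 200
200 mod 24 = 8


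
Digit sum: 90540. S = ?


9 + 0 + 5 + 4 + 0 = 18


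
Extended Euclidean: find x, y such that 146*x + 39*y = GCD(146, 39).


Tabular extended Euclidean (each row: r = 146*s + 39*t):
r=146, s=1, t=0
r=39, s=0, t=1
q=3: r=29, s=1, t=-3   [146*(1) + 39*(-3) = 29]
q=1: r=10, s=-1, t=4   [146*(-1) + 39*(4) = 10]
q=2: r=9, s=3, t=-11   [146*(3) + 39*(-11) = 9]
q=1: r=1, s=-4, t=15   [146*(-4) + 39*(15) = 1]
q=9: r=0, s=39, t=-146   [146*(39) + 39*(-146) = 0]
GCD = 1; from the row with r=1: x=-4, y=15
Check: 146*(-4) + 39*(15) = -584 + 585 = 1

GCD = 1, x = -4, y = 15


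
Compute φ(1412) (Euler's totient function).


1412 = 2^2 × 353
Prime factors: 2, 353
φ(1412) = 1412 × (1-1/2) × (1-1/353)
= 1412 × 1/2 × 352/353 = 704

φ(1412) = 704


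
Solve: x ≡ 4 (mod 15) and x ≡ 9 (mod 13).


M = 15*13 = 195
M1 = M/15 = 13, M2 = M/13 = 15
M1^(-1) mod 15 = 7, M2^(-1) mod 13 = 7
x = 4*13*7 + 9*15*7 = 1309
1309 mod 195 = 139
Check: 139 mod 15 = 4 ✓, 139 mod 13 = 9 ✓

x ≡ 139 (mod 195)


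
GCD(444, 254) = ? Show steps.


444 = 1 * 254 + 190
254 = 1 * 190 + 64
190 = 2 * 64 + 62
64 = 1 * 62 + 2
62 = 31 * 2 + 0
GCD = 2


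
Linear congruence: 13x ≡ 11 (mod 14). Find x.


GCD(13, 14) = 1, unique solution
a^(-1) mod 14 = 13
x = 13 * 11 mod 14 = 3

x ≡ 3 (mod 14)


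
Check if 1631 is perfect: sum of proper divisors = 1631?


Proper divisors of 1631: 1, 7, 233
Sum = 1 + 7 + 233 = 241

No, 1631 is not perfect (241 ≠ 1631)


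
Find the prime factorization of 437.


437 / 19 = 23
23 / 23 = 1
437 = 19 × 23


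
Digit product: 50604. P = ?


5 × 0 × 6 × 0 × 4 = 0


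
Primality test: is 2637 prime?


2637 / 3 = 879 (exact division)
2637 is NOT prime.

No, 2637 is not prime


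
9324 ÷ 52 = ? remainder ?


9324 = 52 * 179 + 16
Check: 9308 + 16 = 9324

q = 179, r = 16


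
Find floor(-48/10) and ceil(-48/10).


-48/10 = -4.8000
floor = -5
ceil = -4

floor = -5, ceil = -4


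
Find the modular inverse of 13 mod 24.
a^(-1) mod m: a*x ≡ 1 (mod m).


Use the extended Euclidean algorithm on (24, 13); each row r = 24*s + 13*t:
r=24, s=1, t=0
r=13, s=0, t=1
q=1: r=11, s=1, t=-1   [24*(1) + 13*(-1) = 11]
q=1: r=2, s=-1, t=2   [24*(-1) + 13*(2) = 2]
q=5: r=1, s=6, t=-11   [24*(6) + 13*(-11) = 1]
q=2: r=0, s=-13, t=24   [24*(-13) + 13*(24) = 0]
GCD = 1 with t = -11, so 13*(-11) ≡ 1 (mod 24)
Inverse = -11 mod 24 = 13
Check: 13 * 13 = 169 ≡ 1 (mod 24)

13^(-1) ≡ 13 (mod 24)


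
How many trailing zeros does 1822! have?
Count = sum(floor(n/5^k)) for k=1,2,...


floor(1822/5) = 364
floor(1822/25) = 72
floor(1822/125) = 14
floor(1822/625) = 2
Total = 452

452 trailing zeros


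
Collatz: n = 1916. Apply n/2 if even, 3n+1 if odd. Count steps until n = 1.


1916 → 958 → 479 → 1438 → 719 → 2158 → 1079 → 3238 → 1619 → 4858 → 2429 → 7288 → 3644 → 1822 → 911 → 2734 → 1367 → 4102 → 2051 → 6154 → 3077 → 9232 → 4616 → 2308 → 1154 → 577 → 1732 → 866 → 433 → 1300 → 650 → 325 → 976 → 488 → 244 → 122 → 61 → 184 → 92 → 46 → 23 → 70 → 35 → 106 → 53 → 160 → 80 → 40 → 20 → 10 → 5 → 16 → 8 → 4 → 2 → 1
Total steps = 55

55 steps


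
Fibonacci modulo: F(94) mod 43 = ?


F(k) mod 43 for k=1..94:
1, 1, 2, 3, 5, 8, 13, 21, 34, 12, 3, 15, 18, 33, 8, 41, 6, 4, 10, 14, 24, 38, 19, 14, 33, 4, 37, 41, 35, 33, 25, 15, 40, 12, 9, 21, 30, 8, 38, 3, 41, 1, 42, 0, 42, 42, 41, 40, 38, 35, 30, 22, 9, 31, 40, 28, 25, 10, 35, 2, 37, 39, 33, 29, 19, 5, 24, 29, 10, 39, 6, 2, 8, 10, 18, 28, 3, 31, 34, 22, 13, 35, 5, 40, 2, 42, 1, 0, 1, 1, 2, 3, 5, 8
F(94) mod 43 = 8


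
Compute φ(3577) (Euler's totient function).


3577 = 7^2 × 73
Prime factors: 7, 73
φ(3577) = 3577 × (1-1/7) × (1-1/73)
= 3577 × 6/7 × 72/73 = 3024

φ(3577) = 3024


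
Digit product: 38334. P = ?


3 × 8 × 3 × 3 × 4 = 864


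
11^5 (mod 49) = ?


11^1 mod 49 = 11
11^2 mod 49 = 23
11^3 mod 49 = 8
11^4 mod 49 = 39
11^5 mod 49 = 37


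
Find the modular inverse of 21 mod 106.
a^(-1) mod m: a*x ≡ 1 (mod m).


Use the extended Euclidean algorithm on (106, 21); each row r = 106*s + 21*t:
r=106, s=1, t=0
r=21, s=0, t=1
q=5: r=1, s=1, t=-5   [106*(1) + 21*(-5) = 1]
q=21: r=0, s=-21, t=106   [106*(-21) + 21*(106) = 0]
GCD = 1 with t = -5, so 21*(-5) ≡ 1 (mod 106)
Inverse = -5 mod 106 = 101
Check: 21 * 101 = 2121 ≡ 1 (mod 106)

21^(-1) ≡ 101 (mod 106)


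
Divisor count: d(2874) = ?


2874 = 2^1 × 3^1 × 479^1
d(2874) = (1+1) × (1+1) × (1+1) = 8

8 divisors


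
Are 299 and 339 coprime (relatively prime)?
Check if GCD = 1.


Euclidean algorithm:
339 = 1 * 299 + 40
299 = 7 * 40 + 19
40 = 2 * 19 + 2
19 = 9 * 2 + 1
2 = 2 * 1 + 0
GCD(299, 339) = 1

Yes, coprime (GCD = 1)


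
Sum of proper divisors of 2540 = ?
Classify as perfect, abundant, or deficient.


Proper divisors: 1, 2, 4, 5, 10, 20, 127, 254, 508, 635, 1270
Sum = 1 + 2 + 4 + 5 + 10 + 20 + 127 + 254 + 508 + 635 + 1270 = 2836
2836 > 2540 → abundant

s(2540) = 2836 (abundant)


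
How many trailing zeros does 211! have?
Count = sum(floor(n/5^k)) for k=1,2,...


floor(211/5) = 42
floor(211/25) = 8
floor(211/125) = 1
Total = 51

51 trailing zeros


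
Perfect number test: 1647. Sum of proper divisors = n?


Proper divisors of 1647: 1, 3, 9, 27, 61, 183, 549
Sum = 1 + 3 + 9 + 27 + 61 + 183 + 549 = 833

No, 1647 is not perfect (833 ≠ 1647)


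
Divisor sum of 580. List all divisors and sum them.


Divisors of 580: 1, 2, 4, 5, 10, 20, 29, 58, 116, 145, 290, 580
Sum = 1 + 2 + 4 + 5 + 10 + 20 + 29 + 58 + 116 + 145 + 290 + 580 = 1260

σ(580) = 1260


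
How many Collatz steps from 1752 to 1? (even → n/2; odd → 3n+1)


1752 → 876 → 438 → 219 → 658 → 329 → 988 → 494 → 247 → 742 → 371 → 1114 → 557 → 1672 → 836 → 418 → 209 → 628 → 314 → 157 → 472 → 236 → 118 → 59 → 178 → 89 → 268 → 134 → 67 → 202 → 101 → 304 → 152 → 76 → 38 → 19 → 58 → 29 → 88 → 44 → 22 → 11 → 34 → 17 → 52 → 26 → 13 → 40 → 20 → 10 → 5 → 16 → 8 → 4 → 2 → 1
Total steps = 55

55 steps


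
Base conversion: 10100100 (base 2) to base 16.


10100100 (base 2) = 164 (decimal)
164 (decimal) = A4 (base 16)


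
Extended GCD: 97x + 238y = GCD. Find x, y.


Tabular extended Euclidean (each row: r = 97*s + 238*t):
r=97, s=1, t=0
r=238, s=0, t=1
q=0: r=97, s=1, t=0   [97*(1) + 238*(0) = 97]
q=2: r=44, s=-2, t=1   [97*(-2) + 238*(1) = 44]
q=2: r=9, s=5, t=-2   [97*(5) + 238*(-2) = 9]
q=4: r=8, s=-22, t=9   [97*(-22) + 238*(9) = 8]
q=1: r=1, s=27, t=-11   [97*(27) + 238*(-11) = 1]
q=8: r=0, s=-238, t=97   [97*(-238) + 238*(97) = 0]
GCD = 1; from the row with r=1: x=27, y=-11
Check: 97*(27) + 238*(-11) = 2619 - 2618 = 1

GCD = 1, x = 27, y = -11


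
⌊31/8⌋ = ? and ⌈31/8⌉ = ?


31/8 = 3.8750
floor = 3
ceil = 4

floor = 3, ceil = 4


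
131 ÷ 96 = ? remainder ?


131 = 96 * 1 + 35
Check: 96 + 35 = 131

q = 1, r = 35


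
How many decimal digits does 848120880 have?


848120880 has 9 digits in base 10
floor(log10(848120880)) + 1 = floor(8.9285) + 1 = 9

9 digits (base 10)


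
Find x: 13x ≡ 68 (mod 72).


GCD(13, 72) = 1, unique solution
a^(-1) mod 72 = 61
x = 61 * 68 mod 72 = 44

x ≡ 44 (mod 72)


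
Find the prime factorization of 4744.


4744 / 2 = 2372
2372 / 2 = 1186
1186 / 2 = 593
593 / 593 = 1
4744 = 2^3 × 593


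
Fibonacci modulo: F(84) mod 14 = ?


F(k) mod 14 for k=1..84:
1, 1, 2, 3, 5, 8, 13, 7, 6, 13, 5, 4, 9, 13, 8, 7, 1, 8, 9, 3, 12, 1, 13, 0, 13, 13, 12, 11, 9, 6, 1, 7, 8, 1, 9, 10, 5, 1, 6, 7, 13, 6, 5, 11, 2, 13, 1, 0, 1, 1, 2, 3, 5, 8, 13, 7, 6, 13, 5, 4, 9, 13, 8, 7, 1, 8, 9, 3, 12, 1, 13, 0, 13, 13, 12, 11, 9, 6, 1, 7, 8, 1, 9, 10
F(84) mod 14 = 10


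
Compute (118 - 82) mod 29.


118 - 82 = 36
36 mod 29 = 7


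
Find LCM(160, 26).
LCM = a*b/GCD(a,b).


GCD(160, 26) = 2
LCM = 160*26/2 = 4160/2 = 2080

LCM = 2080


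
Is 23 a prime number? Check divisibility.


Check divisors up to sqrt(23) = 4.7958
No divisors found.
23 is prime.

Yes, 23 is prime


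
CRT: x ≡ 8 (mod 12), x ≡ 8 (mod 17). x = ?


M = 12*17 = 204
M1 = M/12 = 17, M2 = M/17 = 12
M1^(-1) mod 12 = 5, M2^(-1) mod 17 = 10
x = 8*17*5 + 8*12*10 = 1640
1640 mod 204 = 8
Check: 8 mod 12 = 8 ✓, 8 mod 17 = 8 ✓

x ≡ 8 (mod 204)


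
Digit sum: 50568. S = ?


5 + 0 + 5 + 6 + 8 = 24


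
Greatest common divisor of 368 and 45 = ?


368 = 8 * 45 + 8
45 = 5 * 8 + 5
8 = 1 * 5 + 3
5 = 1 * 3 + 2
3 = 1 * 2 + 1
2 = 2 * 1 + 0
GCD = 1


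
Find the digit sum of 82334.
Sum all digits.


8 + 2 + 3 + 3 + 4 = 20


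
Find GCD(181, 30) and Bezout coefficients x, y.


Tabular extended Euclidean (each row: r = 181*s + 30*t):
r=181, s=1, t=0
r=30, s=0, t=1
q=6: r=1, s=1, t=-6   [181*(1) + 30*(-6) = 1]
q=30: r=0, s=-30, t=181   [181*(-30) + 30*(181) = 0]
GCD = 1; from the row with r=1: x=1, y=-6
Check: 181*(1) + 30*(-6) = 181 - 180 = 1

GCD = 1, x = 1, y = -6


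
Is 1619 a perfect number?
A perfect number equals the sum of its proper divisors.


Proper divisors of 1619: 1
Sum = 1 = 1

No, 1619 is not perfect (1 ≠ 1619)


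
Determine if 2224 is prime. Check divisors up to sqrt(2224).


2224 / 2 = 1112 (exact division)
2224 is NOT prime.

No, 2224 is not prime


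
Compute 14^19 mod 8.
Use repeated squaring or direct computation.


14^1 mod 8 = 6
14^2 mod 8 = 4
14^3 mod 8 = 0
14^4 mod 8 = 0
14^5 mod 8 = 0
14^6 mod 8 = 0
14^7 mod 8 = 0
14^8 mod 8 = 0
14^9 mod 8 = 0
14^10 mod 8 = 0
14^11 mod 8 = 0
14^12 mod 8 = 0
14^13 mod 8 = 0
14^14 mod 8 = 0
14^15 mod 8 = 0
14^16 mod 8 = 0
14^17 mod 8 = 0
14^18 mod 8 = 0
14^19 mod 8 = 0


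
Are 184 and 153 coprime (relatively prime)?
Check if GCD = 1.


Euclidean algorithm:
184 = 1 * 153 + 31
153 = 4 * 31 + 29
31 = 1 * 29 + 2
29 = 14 * 2 + 1
2 = 2 * 1 + 0
GCD(184, 153) = 1

Yes, coprime (GCD = 1)


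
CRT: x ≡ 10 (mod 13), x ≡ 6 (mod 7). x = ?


M = 13*7 = 91
M1 = M/13 = 7, M2 = M/7 = 13
M1^(-1) mod 13 = 2, M2^(-1) mod 7 = 6
x = 10*7*2 + 6*13*6 = 608
608 mod 91 = 62
Check: 62 mod 13 = 10 ✓, 62 mod 7 = 6 ✓

x ≡ 62 (mod 91)


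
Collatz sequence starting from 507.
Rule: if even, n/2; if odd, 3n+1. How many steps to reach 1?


507 → 1522 → 761 → 2284 → 1142 → 571 → 1714 → 857 → 2572 → 1286 → 643 → 1930 → 965 → 2896 → 1448 → 724 → 362 → 181 → 544 → 272 → 136 → 68 → 34 → 17 → 52 → 26 → 13 → 40 → 20 → 10 → 5 → 16 → 8 → 4 → 2 → 1
Total steps = 35

35 steps


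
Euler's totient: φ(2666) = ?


2666 = 2 × 31 × 43
Prime factors: 2, 31, 43
φ(2666) = 2666 × (1-1/2) × (1-1/31) × (1-1/43)
= 2666 × 1/2 × 30/31 × 42/43 = 1260

φ(2666) = 1260


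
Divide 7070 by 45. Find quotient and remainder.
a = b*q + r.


7070 = 45 * 157 + 5
Check: 7065 + 5 = 7070

q = 157, r = 5


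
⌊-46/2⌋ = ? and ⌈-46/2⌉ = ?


-46/2 = -23.0000
floor = -23
ceil = -23

floor = -23, ceil = -23


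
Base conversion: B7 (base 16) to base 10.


B7 (base 16) = 183 (decimal)
183 (decimal) = 183 (base 10)


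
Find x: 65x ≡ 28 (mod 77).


GCD(65, 77) = 1, unique solution
a^(-1) mod 77 = 32
x = 32 * 28 mod 77 = 49

x ≡ 49 (mod 77)


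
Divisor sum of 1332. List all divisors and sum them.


Divisors of 1332: 1, 2, 3, 4, 6, 9, 12, 18, 36, 37, 74, 111, 148, 222, 333, 444, 666, 1332
Sum = 1 + 2 + 3 + 4 + 6 + 9 + 12 + 18 + 36 + 37 + 74 + 111 + 148 + 222 + 333 + 444 + 666 + 1332 = 3458

σ(1332) = 3458


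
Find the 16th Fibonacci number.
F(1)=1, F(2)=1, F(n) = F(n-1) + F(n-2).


Sequence: 1, 1, 2, 3, 5, 8, 13, 21, 34, 55, 89, 144, 233, 377, 610, 987
F(16) = 987


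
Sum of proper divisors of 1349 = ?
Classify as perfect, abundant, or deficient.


Proper divisors: 1, 19, 71
Sum = 1 + 19 + 71 = 91
91 < 1349 → deficient

s(1349) = 91 (deficient)


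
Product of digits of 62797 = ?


6 × 2 × 7 × 9 × 7 = 5292


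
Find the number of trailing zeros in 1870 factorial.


floor(1870/5) = 374
floor(1870/25) = 74
floor(1870/125) = 14
floor(1870/625) = 2
Total = 464

464 trailing zeros


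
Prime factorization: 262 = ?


262 / 2 = 131
131 / 131 = 1
262 = 2 × 131


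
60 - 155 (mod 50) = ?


60 - 155 = -95
-95 mod 50 = 5


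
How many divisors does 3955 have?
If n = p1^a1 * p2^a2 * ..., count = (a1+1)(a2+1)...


3955 = 5^1 × 7^1 × 113^1
d(3955) = (1+1) × (1+1) × (1+1) = 8

8 divisors


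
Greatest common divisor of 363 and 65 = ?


363 = 5 * 65 + 38
65 = 1 * 38 + 27
38 = 1 * 27 + 11
27 = 2 * 11 + 5
11 = 2 * 5 + 1
5 = 5 * 1 + 0
GCD = 1


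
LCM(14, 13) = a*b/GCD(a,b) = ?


GCD(14, 13) = 1
LCM = 14*13/1 = 182/1 = 182

LCM = 182


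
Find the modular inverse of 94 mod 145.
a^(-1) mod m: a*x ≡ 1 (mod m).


Use the extended Euclidean algorithm on (145, 94); each row r = 145*s + 94*t:
r=145, s=1, t=0
r=94, s=0, t=1
q=1: r=51, s=1, t=-1   [145*(1) + 94*(-1) = 51]
q=1: r=43, s=-1, t=2   [145*(-1) + 94*(2) = 43]
q=1: r=8, s=2, t=-3   [145*(2) + 94*(-3) = 8]
q=5: r=3, s=-11, t=17   [145*(-11) + 94*(17) = 3]
q=2: r=2, s=24, t=-37   [145*(24) + 94*(-37) = 2]
q=1: r=1, s=-35, t=54   [145*(-35) + 94*(54) = 1]
q=2: r=0, s=94, t=-145   [145*(94) + 94*(-145) = 0]
GCD = 1 with t = 54, so 94*(54) ≡ 1 (mod 145)
Inverse = 54 mod 145 = 54
Check: 94 * 54 = 5076 ≡ 1 (mod 145)

94^(-1) ≡ 54 (mod 145)


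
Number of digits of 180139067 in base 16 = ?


180139067 in base 16 = ABCB43B
Number of digits = 7

7 digits (base 16)


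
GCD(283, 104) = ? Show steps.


283 = 2 * 104 + 75
104 = 1 * 75 + 29
75 = 2 * 29 + 17
29 = 1 * 17 + 12
17 = 1 * 12 + 5
12 = 2 * 5 + 2
5 = 2 * 2 + 1
2 = 2 * 1 + 0
GCD = 1


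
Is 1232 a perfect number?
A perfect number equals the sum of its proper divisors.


Proper divisors of 1232: 1, 2, 4, 7, 8, 11, 14, 16, 22, 28, 44, 56, 77, 88, 112, 154, 176, 308, 616
Sum = 1 + 2 + 4 + 7 + 8 + 11 + 14 + 16 + 22 + 28 + 44 + 56 + 77 + 88 + 112 + 154 + 176 + 308 + 616 = 1744

No, 1232 is not perfect (1744 ≠ 1232)


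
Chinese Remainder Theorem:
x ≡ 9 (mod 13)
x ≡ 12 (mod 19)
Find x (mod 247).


M = 13*19 = 247
M1 = M/13 = 19, M2 = M/19 = 13
M1^(-1) mod 13 = 11, M2^(-1) mod 19 = 3
x = 9*19*11 + 12*13*3 = 2349
2349 mod 247 = 126
Check: 126 mod 13 = 9 ✓, 126 mod 19 = 12 ✓

x ≡ 126 (mod 247)


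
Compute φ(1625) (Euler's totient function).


1625 = 5^3 × 13
Prime factors: 5, 13
φ(1625) = 1625 × (1-1/5) × (1-1/13)
= 1625 × 4/5 × 12/13 = 1200

φ(1625) = 1200


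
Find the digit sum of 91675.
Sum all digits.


9 + 1 + 6 + 7 + 5 = 28


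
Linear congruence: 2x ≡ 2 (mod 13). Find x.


GCD(2, 13) = 1, unique solution
a^(-1) mod 13 = 7
x = 7 * 2 mod 13 = 1

x ≡ 1 (mod 13)


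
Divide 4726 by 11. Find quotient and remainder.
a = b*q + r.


4726 = 11 * 429 + 7
Check: 4719 + 7 = 4726

q = 429, r = 7


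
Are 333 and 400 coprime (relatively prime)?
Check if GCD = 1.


Euclidean algorithm:
400 = 1 * 333 + 67
333 = 4 * 67 + 65
67 = 1 * 65 + 2
65 = 32 * 2 + 1
2 = 2 * 1 + 0
GCD(333, 400) = 1

Yes, coprime (GCD = 1)


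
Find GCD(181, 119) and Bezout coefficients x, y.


Tabular extended Euclidean (each row: r = 181*s + 119*t):
r=181, s=1, t=0
r=119, s=0, t=1
q=1: r=62, s=1, t=-1   [181*(1) + 119*(-1) = 62]
q=1: r=57, s=-1, t=2   [181*(-1) + 119*(2) = 57]
q=1: r=5, s=2, t=-3   [181*(2) + 119*(-3) = 5]
q=11: r=2, s=-23, t=35   [181*(-23) + 119*(35) = 2]
q=2: r=1, s=48, t=-73   [181*(48) + 119*(-73) = 1]
q=2: r=0, s=-119, t=181   [181*(-119) + 119*(181) = 0]
GCD = 1; from the row with r=1: x=48, y=-73
Check: 181*(48) + 119*(-73) = 8688 - 8687 = 1

GCD = 1, x = 48, y = -73
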